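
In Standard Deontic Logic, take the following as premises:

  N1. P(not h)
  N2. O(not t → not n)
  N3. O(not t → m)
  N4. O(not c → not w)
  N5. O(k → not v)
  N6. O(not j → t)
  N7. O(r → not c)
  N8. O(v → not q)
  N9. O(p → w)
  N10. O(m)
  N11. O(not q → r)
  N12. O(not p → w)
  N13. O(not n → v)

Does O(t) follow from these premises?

Premises 12 and 9 are O(not p → w) and O(p → w); every ideal world satisfies not p or p, so in either case w holds — hence O(w).
Premise 4 is O(not c → not w); contrapositively O(w → c). Since O(w) holds, K gives O(c).
Premise 7, O(r → not c), contraposes to O(c → not r); with O(c) we get O(not r).
Premise 11, O(not q → r), contraposes to O(not r → q); with O(not r) we get O(q).
Premise 8, O(v → not q), contraposes to O(q → not v); with O(q) we get O(not v).
Premise 13, O(not n → v), contraposes to O(not v → n); with O(not v) we get O(n).
The contrapositive of premise 2 (O(not t → not n)) is O(n → t), and O(n) is already established, so O(t).
Premises 1, 3, 5, 6, 10 do not contribute to this derivation.
So O(t) follows.

Yes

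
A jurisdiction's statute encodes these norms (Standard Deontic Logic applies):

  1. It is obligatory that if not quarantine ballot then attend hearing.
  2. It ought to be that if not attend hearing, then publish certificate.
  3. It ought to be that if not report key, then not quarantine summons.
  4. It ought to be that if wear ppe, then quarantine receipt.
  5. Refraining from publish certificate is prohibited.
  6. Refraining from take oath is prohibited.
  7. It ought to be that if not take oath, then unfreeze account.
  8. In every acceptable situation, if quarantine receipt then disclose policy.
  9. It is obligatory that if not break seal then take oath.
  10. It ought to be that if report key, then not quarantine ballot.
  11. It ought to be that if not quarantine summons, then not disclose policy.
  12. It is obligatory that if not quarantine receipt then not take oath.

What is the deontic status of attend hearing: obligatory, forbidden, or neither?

Obligatory

Premise 6, F(¬take_oath), is equivalent to O(take_oath).
The contrapositive of premise 12 (O(¬quarantine_receipt → ¬take_oath)) is O(take_oath → quarantine_receipt), and O(take_oath) is already established, so O(quarantine_receipt).
Applying K to premise 8 (O(quarantine_receipt → disclose_policy)) and O(quarantine_receipt) yields O(disclose_policy).
Premise 11, O(¬quarantine_summons → ¬disclose_policy), contraposes to O(disclose_policy → quarantine_summons); with O(disclose_policy) we get O(quarantine_summons).
The contrapositive of premise 3 (O(¬report_key → ¬quarantine_summons)) is O(quarantine_summons → report_key), and O(quarantine_summons) is already established, so O(report_key).
With premise 10, O(report_key → ¬quarantine_ballot), the K-axiom yields O(¬quarantine_ballot).
From O(¬quarantine_ballot) and premise 1, O(¬quarantine_ballot → attend_hearing), we obtain O(attend_hearing).
Premises 2, 4, 5, 7, 9 do not contribute to this derivation.
Hence attend_hearing is obligatory.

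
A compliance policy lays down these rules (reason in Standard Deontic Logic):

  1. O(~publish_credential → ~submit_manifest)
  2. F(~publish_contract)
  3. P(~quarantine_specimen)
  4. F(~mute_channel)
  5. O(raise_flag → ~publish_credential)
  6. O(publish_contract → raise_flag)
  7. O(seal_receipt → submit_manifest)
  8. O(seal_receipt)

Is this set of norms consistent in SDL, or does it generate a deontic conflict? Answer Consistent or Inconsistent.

From premise 8 we have O(seal_receipt).
From O(seal_receipt) and premise 7, O(seal_receipt → submit_manifest), we obtain O(submit_manifest).
Premise 1 is O(~publish_credential → ~submit_manifest); contrapositively O(submit_manifest → publish_credential). Since O(submit_manifest) holds, K gives O(publish_credential).
Premise 5, O(raise_flag → ~publish_credential), contraposes to O(publish_credential → ~raise_flag); with O(publish_credential) we get O(~raise_flag).
Premise 6 is O(publish_contract → raise_flag); contrapositively O(~raise_flag → ~publish_contract). Since O(~raise_flag) holds, K gives O(~publish_contract).
However, F(~publish_contract) at premise 2 amounts to O(publish_contract).
We now have both O(~publish_contract) and O(publish_contract) — publish_contract is simultaneously obligatory and forbidden, violating the D-axiom.

Inconsistent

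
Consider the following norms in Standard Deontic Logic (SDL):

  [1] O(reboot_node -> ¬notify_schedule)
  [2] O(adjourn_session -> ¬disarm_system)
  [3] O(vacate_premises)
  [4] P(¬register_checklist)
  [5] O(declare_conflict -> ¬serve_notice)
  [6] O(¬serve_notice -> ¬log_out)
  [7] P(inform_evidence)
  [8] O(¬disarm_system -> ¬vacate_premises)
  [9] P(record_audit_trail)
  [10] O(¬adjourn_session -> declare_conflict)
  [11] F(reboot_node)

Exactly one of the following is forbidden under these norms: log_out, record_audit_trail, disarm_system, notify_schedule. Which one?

log_out

From premise 3 we have O(vacate_premises).
The contrapositive of premise 8 (O(¬disarm_system -> ¬vacate_premises)) is O(vacate_premises -> disarm_system), and O(vacate_premises) is already established, so O(disarm_system).
Premise 2 is O(adjourn_session -> ¬disarm_system); contrapositively O(disarm_system -> ¬adjourn_session). Since O(disarm_system) holds, K gives O(¬adjourn_session).
Applying K to premise 10 (O(¬adjourn_session -> declare_conflict)) and O(¬adjourn_session) yields O(declare_conflict).
From O(declare_conflict) and premise 5, O(declare_conflict -> ¬serve_notice), we obtain O(¬serve_notice).
With premise 6, O(¬serve_notice -> ¬log_out), the K-axiom yields O(¬log_out).
So O(¬log_out) holds, i.e. log_out is forbidden. None of the other listed options is forbidden under the premises.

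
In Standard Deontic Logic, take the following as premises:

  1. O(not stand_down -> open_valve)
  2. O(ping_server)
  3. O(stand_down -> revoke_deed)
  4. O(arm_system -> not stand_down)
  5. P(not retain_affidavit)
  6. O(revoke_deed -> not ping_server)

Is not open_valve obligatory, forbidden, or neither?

Premise 2 states O(ping_server) outright.
Premise 6, O(revoke_deed -> not ping_server), contraposes to O(ping_server -> not revoke_deed); with O(ping_server) we get O(not revoke_deed).
Premise 3, O(stand_down -> revoke_deed), contraposes to O(not revoke_deed -> not stand_down); with O(not revoke_deed) we get O(not stand_down).
From O(not stand_down) and premise 1, O(not stand_down -> open_valve), we obtain O(open_valve).
Premises 4, 5 do not contribute to this derivation.
Thus O(open_valve), which is F(not open_valve): not open_valve is forbidden.

Forbidden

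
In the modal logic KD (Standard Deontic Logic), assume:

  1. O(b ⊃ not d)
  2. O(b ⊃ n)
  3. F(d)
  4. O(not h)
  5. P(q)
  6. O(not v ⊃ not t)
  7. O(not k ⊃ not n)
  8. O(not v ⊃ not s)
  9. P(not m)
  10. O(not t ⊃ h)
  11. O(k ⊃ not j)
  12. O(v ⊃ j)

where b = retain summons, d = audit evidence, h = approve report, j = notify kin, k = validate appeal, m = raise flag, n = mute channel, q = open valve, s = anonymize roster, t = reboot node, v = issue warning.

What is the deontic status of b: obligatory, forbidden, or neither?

Premise 4 states O(not h) outright.
Premise 10 is O(not t ⊃ h); contrapositively O(not h ⊃ t). Since O(not h) holds, K gives O(t).
Premise 6, O(not v ⊃ not t), contraposes to O(t ⊃ v); with O(t) we get O(v).
With premise 12, O(v ⊃ j), the K-axiom yields O(j).
Premise 11 is O(k ⊃ not j); contrapositively O(j ⊃ not k). Since O(j) holds, K gives O(not k).
Premise 7 is O(not k ⊃ not n); since O(not k), deontic closure gives O(not n).
The contrapositive of premise 2 (O(b ⊃ n)) is O(not n ⊃ not b), and O(not n) is already established, so O(not b).
Premises 1, 3, 5, 8, 9 do not contribute to this derivation.
Thus O(not b), which is F(b): b is forbidden.

Forbidden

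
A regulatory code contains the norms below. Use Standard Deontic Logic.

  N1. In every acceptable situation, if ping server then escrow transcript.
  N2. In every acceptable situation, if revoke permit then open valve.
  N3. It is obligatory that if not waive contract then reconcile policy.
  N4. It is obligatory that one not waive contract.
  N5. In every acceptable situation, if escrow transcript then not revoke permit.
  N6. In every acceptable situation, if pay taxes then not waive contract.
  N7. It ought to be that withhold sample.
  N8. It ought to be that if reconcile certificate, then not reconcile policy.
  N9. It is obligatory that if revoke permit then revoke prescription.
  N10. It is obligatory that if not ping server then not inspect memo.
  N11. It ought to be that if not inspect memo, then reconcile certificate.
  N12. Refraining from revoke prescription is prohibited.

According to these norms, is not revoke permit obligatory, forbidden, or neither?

Obligatory

Premise 4 states O(¬waive_contract) outright.
With premise 3, O(¬waive_contract → reconcile_policy), the K-axiom yields O(reconcile_policy).
The contrapositive of premise 8 (O(reconcile_certificate → ¬reconcile_policy)) is O(reconcile_policy → ¬reconcile_certificate), and O(reconcile_policy) is already established, so O(¬reconcile_certificate).
Premise 11 is O(¬inspect_memo → reconcile_certificate); contrapositively O(¬reconcile_certificate → inspect_memo). Since O(¬reconcile_certificate) holds, K gives O(inspect_memo).
The contrapositive of premise 10 (O(¬ping_server → ¬inspect_memo)) is O(inspect_memo → ping_server), and O(inspect_memo) is already established, so O(ping_server).
Applying K to premise 1 (O(ping_server → escrow_transcript)) and O(ping_server) yields O(escrow_transcript).
Premise 5 is O(escrow_transcript → ¬revoke_permit); since O(escrow_transcript), deontic closure gives O(¬revoke_permit).
Premises 2, 6, 7, 9, 12 do not contribute to this derivation.
Hence ¬revoke_permit is obligatory.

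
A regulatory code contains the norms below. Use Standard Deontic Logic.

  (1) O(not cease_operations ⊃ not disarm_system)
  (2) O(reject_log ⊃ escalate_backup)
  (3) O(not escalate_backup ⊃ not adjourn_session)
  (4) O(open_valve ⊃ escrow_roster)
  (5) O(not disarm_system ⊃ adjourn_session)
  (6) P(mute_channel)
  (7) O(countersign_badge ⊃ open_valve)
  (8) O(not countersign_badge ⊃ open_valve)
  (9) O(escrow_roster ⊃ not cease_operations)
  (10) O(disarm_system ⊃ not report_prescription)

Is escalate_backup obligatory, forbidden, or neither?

By case analysis on not countersign_badge: premise 8 gives O(not countersign_badge ⊃ open_valve) and premise 7 gives O(countersign_badge ⊃ open_valve), so O(open_valve) either way.
With premise 4, O(open_valve ⊃ escrow_roster), the K-axiom yields O(escrow_roster).
Applying K to premise 9 (O(escrow_roster ⊃ not cease_operations)) and O(escrow_roster) yields O(not cease_operations).
From O(not cease_operations) and premise 1, O(not cease_operations ⊃ not disarm_system), we obtain O(not disarm_system).
From O(not disarm_system) and premise 5, O(not disarm_system ⊃ adjourn_session), we obtain O(adjourn_session).
Premise 3, O(not escalate_backup ⊃ not adjourn_session), contraposes to O(adjourn_session ⊃ escalate_backup); with O(adjourn_session) we get O(escalate_backup).
Premises 2, 6, 10 do not contribute to this derivation.
Hence escalate_backup is obligatory.

Obligatory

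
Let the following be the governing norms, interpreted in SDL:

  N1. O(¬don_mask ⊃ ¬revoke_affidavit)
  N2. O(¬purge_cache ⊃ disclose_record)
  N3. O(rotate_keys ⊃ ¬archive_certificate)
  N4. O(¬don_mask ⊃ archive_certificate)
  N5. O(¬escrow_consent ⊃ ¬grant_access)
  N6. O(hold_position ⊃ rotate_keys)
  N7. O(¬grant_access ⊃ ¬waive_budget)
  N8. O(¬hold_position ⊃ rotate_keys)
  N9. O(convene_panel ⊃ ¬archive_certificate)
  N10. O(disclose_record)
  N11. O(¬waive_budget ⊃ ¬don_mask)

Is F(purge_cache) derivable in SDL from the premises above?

No

Premise 2 is O(¬purge_cache ⊃ disclose_record); even if O(disclose_record) held, inferring O(¬purge_cache) would be affirming the consequent — invalid.
No other premise forces O(¬purge_cache). An ideal world satisfying every premise can still have purge_cache true, so F(purge_cache) is not derivable.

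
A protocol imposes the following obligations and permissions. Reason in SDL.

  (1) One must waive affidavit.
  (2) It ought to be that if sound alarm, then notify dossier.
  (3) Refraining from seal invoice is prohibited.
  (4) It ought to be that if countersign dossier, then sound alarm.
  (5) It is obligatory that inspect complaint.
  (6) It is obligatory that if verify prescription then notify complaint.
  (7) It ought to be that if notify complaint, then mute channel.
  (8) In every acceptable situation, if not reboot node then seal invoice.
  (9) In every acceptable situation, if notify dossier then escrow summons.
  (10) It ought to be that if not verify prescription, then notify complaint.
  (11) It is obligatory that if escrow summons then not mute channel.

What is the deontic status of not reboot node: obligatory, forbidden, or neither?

Premise 8 is O(¬reboot_node → seal_invoice); even if O(seal_invoice) held, inferring O(¬reboot_node) would be affirming the consequent — invalid.
No premise or chain of K-axiom applications forces O(¬reboot_node), and none forces O(reboot_node). So ¬reboot_node is neither obligatory nor forbidden under these norms.

Neither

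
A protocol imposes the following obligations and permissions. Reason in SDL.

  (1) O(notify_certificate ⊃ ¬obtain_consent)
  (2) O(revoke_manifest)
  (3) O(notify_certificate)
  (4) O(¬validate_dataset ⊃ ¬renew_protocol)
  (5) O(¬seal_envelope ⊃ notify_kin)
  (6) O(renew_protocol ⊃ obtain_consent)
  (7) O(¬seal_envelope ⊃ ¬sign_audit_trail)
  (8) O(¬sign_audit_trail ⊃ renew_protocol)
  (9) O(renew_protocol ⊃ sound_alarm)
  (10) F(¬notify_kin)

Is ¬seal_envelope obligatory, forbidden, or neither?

From premise 3 we have O(notify_certificate).
From O(notify_certificate) and premise 1, O(notify_certificate ⊃ ¬obtain_consent), we obtain O(¬obtain_consent).
The contrapositive of premise 6 (O(renew_protocol ⊃ obtain_consent)) is O(¬obtain_consent ⊃ ¬renew_protocol), and O(¬obtain_consent) is already established, so O(¬renew_protocol).
The contrapositive of premise 8 (O(¬sign_audit_trail ⊃ renew_protocol)) is O(¬renew_protocol ⊃ sign_audit_trail), and O(¬renew_protocol) is already established, so O(sign_audit_trail).
Premise 7 is O(¬seal_envelope ⊃ ¬sign_audit_trail); contrapositively O(sign_audit_trail ⊃ seal_envelope). Since O(sign_audit_trail) holds, K gives O(seal_envelope).
Premises 2, 4, 5, 9, 10 do not contribute to this derivation.
Thus O(seal_envelope), which is F(¬seal_envelope): ¬seal_envelope is forbidden.

Forbidden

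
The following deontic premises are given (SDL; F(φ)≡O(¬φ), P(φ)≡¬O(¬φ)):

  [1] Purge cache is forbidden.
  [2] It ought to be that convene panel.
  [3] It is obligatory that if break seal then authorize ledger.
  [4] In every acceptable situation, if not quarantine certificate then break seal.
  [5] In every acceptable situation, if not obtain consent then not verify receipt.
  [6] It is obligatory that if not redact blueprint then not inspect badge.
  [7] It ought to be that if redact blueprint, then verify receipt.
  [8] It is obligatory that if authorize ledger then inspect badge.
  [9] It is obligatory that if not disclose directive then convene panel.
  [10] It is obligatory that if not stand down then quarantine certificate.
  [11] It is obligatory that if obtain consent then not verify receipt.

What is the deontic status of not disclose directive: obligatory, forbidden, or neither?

Premise 9 is O(¬disclose_directive → convene_panel); even if O(convene_panel) held, inferring O(¬disclose_directive) would be affirming the consequent — invalid.
No premise or chain of K-axiom applications forces O(¬disclose_directive), and none forces O(disclose_directive). So ¬disclose_directive is neither obligatory nor forbidden under these norms.

Neither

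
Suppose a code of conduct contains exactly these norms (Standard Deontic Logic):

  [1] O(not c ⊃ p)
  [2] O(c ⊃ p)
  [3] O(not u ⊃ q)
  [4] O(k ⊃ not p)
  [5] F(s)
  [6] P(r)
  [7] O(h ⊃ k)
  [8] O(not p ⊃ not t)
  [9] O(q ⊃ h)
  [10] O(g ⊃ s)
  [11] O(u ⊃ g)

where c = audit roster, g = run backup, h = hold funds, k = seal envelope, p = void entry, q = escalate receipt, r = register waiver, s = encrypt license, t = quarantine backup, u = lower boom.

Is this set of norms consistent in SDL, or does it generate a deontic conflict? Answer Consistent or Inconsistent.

Inconsistent

Premises 2 and 1 cover both cases: O(c ⊃ p) and O(not c ⊃ p). Since c ∨ not c is a tautology, O(p) follows.
The contrapositive of premise 4 (O(k ⊃ not p)) is O(p ⊃ not k), and O(p) is already established, so O(not k).
Premise 7, O(h ⊃ k), contraposes to O(not k ⊃ not h); with O(not k) we get O(not h).
Premise 9 is O(q ⊃ h); contrapositively O(not h ⊃ not q). Since O(not h) holds, K gives O(not q).
Premise 3, O(not u ⊃ q), contraposes to O(not q ⊃ u); with O(not q) we get O(u).
Premise 11 is O(u ⊃ g); since O(u), deontic closure gives O(g).
Applying K to premise 10 (O(g ⊃ s)) and O(g) yields O(s).
But premise 5, F(s), means O(not s).
We now have both O(s) and O(not s) — s is simultaneously obligatory and forbidden, violating the D-axiom.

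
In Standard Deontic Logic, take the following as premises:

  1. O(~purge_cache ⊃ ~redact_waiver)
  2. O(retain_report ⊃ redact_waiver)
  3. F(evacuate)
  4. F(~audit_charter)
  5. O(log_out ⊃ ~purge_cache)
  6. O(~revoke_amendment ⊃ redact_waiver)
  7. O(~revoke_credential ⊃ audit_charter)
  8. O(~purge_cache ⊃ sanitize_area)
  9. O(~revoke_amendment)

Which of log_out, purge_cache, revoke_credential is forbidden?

Premise 9 states O(~revoke_amendment) outright.
From O(~revoke_amendment) and premise 6, O(~revoke_amendment ⊃ redact_waiver), we obtain O(redact_waiver).
Premise 1, O(~purge_cache ⊃ ~redact_waiver), contraposes to O(redact_waiver ⊃ purge_cache); with O(redact_waiver) we get O(purge_cache).
The contrapositive of premise 5 (O(log_out ⊃ ~purge_cache)) is O(purge_cache ⊃ ~log_out), and O(purge_cache) is already established, so O(~log_out).
So O(~log_out) holds, i.e. log_out is forbidden. None of the other listed options is forbidden under the premises.

log_out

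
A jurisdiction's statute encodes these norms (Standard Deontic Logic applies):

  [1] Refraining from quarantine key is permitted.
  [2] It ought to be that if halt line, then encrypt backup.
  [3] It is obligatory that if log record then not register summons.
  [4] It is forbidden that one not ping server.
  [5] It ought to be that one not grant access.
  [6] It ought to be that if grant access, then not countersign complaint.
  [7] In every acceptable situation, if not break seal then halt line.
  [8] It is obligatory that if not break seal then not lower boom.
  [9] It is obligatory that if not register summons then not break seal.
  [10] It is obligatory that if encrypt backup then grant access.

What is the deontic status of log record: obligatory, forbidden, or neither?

Forbidden

Premise 5 states O(¬grant_access) outright.
Premise 10 is O(encrypt_backup → grant_access); contrapositively O(¬grant_access → ¬encrypt_backup). Since O(¬grant_access) holds, K gives O(¬encrypt_backup).
Premise 2, O(halt_line → encrypt_backup), contraposes to O(¬encrypt_backup → ¬halt_line); with O(¬encrypt_backup) we get O(¬halt_line).
The contrapositive of premise 7 (O(¬break_seal → halt_line)) is O(¬halt_line → break_seal), and O(¬halt_line) is already established, so O(break_seal).
Premise 9 is O(¬register_summons → ¬break_seal); contrapositively O(break_seal → register_summons). Since O(break_seal) holds, K gives O(register_summons).
Premise 3 is O(log_record → ¬register_summons); contrapositively O(register_summons → ¬log_record). Since O(register_summons) holds, K gives O(¬log_record).
Premises 1, 4, 6, 8 do not contribute to this derivation.
Thus O(¬log_record), which is F(log_record): log_record is forbidden.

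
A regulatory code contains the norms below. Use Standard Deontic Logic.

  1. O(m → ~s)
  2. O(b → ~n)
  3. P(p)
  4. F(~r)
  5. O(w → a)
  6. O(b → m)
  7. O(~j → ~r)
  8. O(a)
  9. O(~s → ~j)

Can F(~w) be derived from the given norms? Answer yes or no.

Premise 5 is O(w → a); even if O(a) held, inferring O(w) would be affirming the consequent — invalid.
No other premise forces O(w). An ideal world satisfying every premise can still have ~w true, so F(~w) is not derivable.

No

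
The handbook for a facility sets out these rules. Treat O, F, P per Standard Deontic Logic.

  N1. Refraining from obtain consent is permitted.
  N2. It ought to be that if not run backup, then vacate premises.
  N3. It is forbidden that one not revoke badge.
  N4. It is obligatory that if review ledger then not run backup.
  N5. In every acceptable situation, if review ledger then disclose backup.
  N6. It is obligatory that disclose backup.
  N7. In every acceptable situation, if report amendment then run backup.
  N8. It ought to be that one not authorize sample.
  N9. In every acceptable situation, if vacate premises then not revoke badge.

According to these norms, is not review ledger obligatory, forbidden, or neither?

Obligatory

Premise 3 is F(¬revoke_badge), i.e. O(revoke_badge).
The contrapositive of premise 9 (O(vacate_premises → ¬revoke_badge)) is O(revoke_badge → ¬vacate_premises), and O(revoke_badge) is already established, so O(¬vacate_premises).
Premise 2, O(¬run_backup → vacate_premises), contraposes to O(¬vacate_premises → run_backup); with O(¬vacate_premises) we get O(run_backup).
Premise 4, O(review_ledger → ¬run_backup), contraposes to O(run_backup → ¬review_ledger); with O(run_backup) we get O(¬review_ledger).
Premises 1, 5, 6, 7, 8 do not contribute to this derivation.
Hence ¬review_ledger is obligatory.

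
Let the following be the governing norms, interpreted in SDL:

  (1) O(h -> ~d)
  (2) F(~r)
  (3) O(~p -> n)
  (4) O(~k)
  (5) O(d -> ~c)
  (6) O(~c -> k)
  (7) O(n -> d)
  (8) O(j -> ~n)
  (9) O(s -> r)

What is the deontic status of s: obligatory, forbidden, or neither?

Neither

Premise 9 is O(s -> r); even if O(r) held, inferring O(s) would be affirming the consequent — invalid.
No premise or chain of K-axiom applications forces O(s), and none forces O(~s). So s is neither obligatory nor forbidden under these norms.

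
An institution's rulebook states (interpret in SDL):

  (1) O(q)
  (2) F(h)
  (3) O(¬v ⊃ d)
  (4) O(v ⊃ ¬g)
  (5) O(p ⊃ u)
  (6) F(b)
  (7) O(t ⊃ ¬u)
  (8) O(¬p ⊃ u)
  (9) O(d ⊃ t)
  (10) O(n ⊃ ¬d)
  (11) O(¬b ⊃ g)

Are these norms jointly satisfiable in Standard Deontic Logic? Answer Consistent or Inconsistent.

By case analysis on ¬p: premise 8 gives O(¬p ⊃ u) and premise 5 gives O(p ⊃ u), so O(u) either way.
Premise 7 is O(t ⊃ ¬u); contrapositively O(u ⊃ ¬t). Since O(u) holds, K gives O(¬t).
Premise 9 is O(d ⊃ t); contrapositively O(¬t ⊃ ¬d). Since O(¬t) holds, K gives O(¬d).
Premise 3 is O(¬v ⊃ d); contrapositively O(¬d ⊃ v). Since O(¬d) holds, K gives O(v).
Premise 4 is O(v ⊃ ¬g); since O(v), deontic closure gives O(¬g).
The contrapositive of premise 11 (O(¬b ⊃ g)) is O(¬g ⊃ b), and O(¬g) is already established, so O(b).
But premise 6, F(b), means O(¬b).
We now have both O(b) and O(¬b) — b is simultaneously obligatory and forbidden, violating the D-axiom.

Inconsistent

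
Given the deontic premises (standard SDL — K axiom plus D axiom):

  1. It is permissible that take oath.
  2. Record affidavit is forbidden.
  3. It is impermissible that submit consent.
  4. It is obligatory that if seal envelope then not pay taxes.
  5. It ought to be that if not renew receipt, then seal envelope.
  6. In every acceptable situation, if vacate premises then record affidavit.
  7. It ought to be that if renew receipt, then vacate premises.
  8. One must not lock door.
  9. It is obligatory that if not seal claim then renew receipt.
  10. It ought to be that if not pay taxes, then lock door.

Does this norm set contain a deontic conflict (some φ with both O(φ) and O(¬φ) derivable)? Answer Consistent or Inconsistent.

Inconsistent

F(lock_door) at premise 8 means O(¬lock_door).
Premise 10, O(¬pay_taxes → lock_door), contraposes to O(¬lock_door → pay_taxes); with O(¬lock_door) we get O(pay_taxes).
Premise 4 is O(seal_envelope → ¬pay_taxes); contrapositively O(pay_taxes → ¬seal_envelope). Since O(pay_taxes) holds, K gives O(¬seal_envelope).
The contrapositive of premise 5 (O(¬renew_receipt → seal_envelope)) is O(¬seal_envelope → renew_receipt), and O(¬seal_envelope) is already established, so O(renew_receipt).
With premise 7, O(renew_receipt → vacate_premises), the K-axiom yields O(vacate_premises).
With premise 6, O(vacate_premises → record_affidavit), the K-axiom yields O(record_affidavit).
Yet premise 2 is F(record_affidavit), i.e. O(¬record_affidavit).
We now have both O(record_affidavit) and O(¬record_affidavit) — record_affidavit is simultaneously obligatory and forbidden, violating the D-axiom.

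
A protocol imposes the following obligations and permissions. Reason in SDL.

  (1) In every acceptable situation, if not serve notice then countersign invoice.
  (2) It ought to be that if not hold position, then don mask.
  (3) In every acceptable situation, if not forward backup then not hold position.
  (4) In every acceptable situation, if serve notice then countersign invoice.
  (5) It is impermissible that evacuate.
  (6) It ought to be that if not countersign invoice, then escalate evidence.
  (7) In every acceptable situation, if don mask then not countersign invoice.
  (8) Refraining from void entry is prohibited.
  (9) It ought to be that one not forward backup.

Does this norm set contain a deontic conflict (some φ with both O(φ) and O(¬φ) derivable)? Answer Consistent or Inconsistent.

Inconsistent

Premises 4 and 1 cover both cases: O(serve_notice → countersign_invoice) and O(¬serve_notice → countersign_invoice). Since serve_notice ∨ ¬serve_notice is a tautology, O(countersign_invoice) follows.
Premise 7 is O(don_mask → ¬countersign_invoice); contrapositively O(countersign_invoice → ¬don_mask). Since O(countersign_invoice) holds, K gives O(¬don_mask).
Premise 2 is O(¬hold_position → don_mask); contrapositively O(¬don_mask → hold_position). Since O(¬don_mask) holds, K gives O(hold_position).
Premise 3, O(¬forward_backup → ¬hold_position), contraposes to O(hold_position → forward_backup); with O(hold_position) we get O(forward_backup).
Yet premise 9 states O(¬forward_backup).
We now have both O(forward_backup) and O(¬forward_backup) — forward_backup is simultaneously obligatory and forbidden, violating the D-axiom.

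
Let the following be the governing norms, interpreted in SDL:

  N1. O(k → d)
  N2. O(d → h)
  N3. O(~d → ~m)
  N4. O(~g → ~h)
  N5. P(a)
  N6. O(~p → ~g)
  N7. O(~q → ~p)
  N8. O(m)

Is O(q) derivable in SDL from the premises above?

From premise 8 we have O(m).
Premise 3, O(~d → ~m), contraposes to O(m → d); with O(m) we get O(d).
Premise 2 is O(d → h); since O(d), deontic closure gives O(h).
Premise 4 is O(~g → ~h); contrapositively O(h → g). Since O(h) holds, K gives O(g).
Premise 6, O(~p → ~g), contraposes to O(g → p); with O(g) we get O(p).
Premise 7 is O(~q → ~p); contrapositively O(p → q). Since O(p) holds, K gives O(q).
Premises 1, 5 do not contribute to this derivation.
So O(q) follows.

Yes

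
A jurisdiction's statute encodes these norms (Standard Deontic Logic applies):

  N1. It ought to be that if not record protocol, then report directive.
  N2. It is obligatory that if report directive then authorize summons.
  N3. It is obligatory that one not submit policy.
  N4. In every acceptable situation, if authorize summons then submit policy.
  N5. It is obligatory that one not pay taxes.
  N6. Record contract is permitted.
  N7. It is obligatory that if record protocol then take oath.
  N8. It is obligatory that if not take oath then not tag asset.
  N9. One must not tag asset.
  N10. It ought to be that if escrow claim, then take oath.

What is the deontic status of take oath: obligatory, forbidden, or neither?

Obligatory

From premise 3 we have O(¬submit_policy).
Premise 4 is O(authorize_summons → submit_policy); contrapositively O(¬submit_policy → ¬authorize_summons). Since O(¬submit_policy) holds, K gives O(¬authorize_summons).
Premise 2 is O(report_directive → authorize_summons); contrapositively O(¬authorize_summons → ¬report_directive). Since O(¬authorize_summons) holds, K gives O(¬report_directive).
Premise 1, O(¬record_protocol → report_directive), contraposes to O(¬report_directive → record_protocol); with O(¬report_directive) we get O(record_protocol).
Applying K to premise 7 (O(record_protocol → take_oath)) and O(record_protocol) yields O(take_oath).
Premises 5, 6, 8, 9, 10 do not contribute to this derivation.
Hence take_oath is obligatory.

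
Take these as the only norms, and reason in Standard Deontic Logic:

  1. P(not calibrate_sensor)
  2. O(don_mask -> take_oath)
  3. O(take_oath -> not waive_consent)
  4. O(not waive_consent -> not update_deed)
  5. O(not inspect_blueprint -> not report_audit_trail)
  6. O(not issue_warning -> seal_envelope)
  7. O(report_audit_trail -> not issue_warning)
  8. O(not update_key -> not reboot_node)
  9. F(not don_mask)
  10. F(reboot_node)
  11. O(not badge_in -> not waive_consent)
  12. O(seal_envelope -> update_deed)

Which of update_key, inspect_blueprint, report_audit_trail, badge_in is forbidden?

report_audit_trail

F(not don_mask) at premise 9 means O(don_mask).
Premise 2 is O(don_mask -> take_oath); since O(don_mask), deontic closure gives O(take_oath).
Applying K to premise 3 (O(take_oath -> not waive_consent)) and O(take_oath) yields O(not waive_consent).
Premise 4 is O(not waive_consent -> not update_deed); since O(not waive_consent), deontic closure gives O(not update_deed).
The contrapositive of premise 12 (O(seal_envelope -> update_deed)) is O(not update_deed -> not seal_envelope), and O(not update_deed) is already established, so O(not seal_envelope).
Premise 6, O(not issue_warning -> seal_envelope), contraposes to O(not seal_envelope -> issue_warning); with O(not seal_envelope) we get O(issue_warning).
The contrapositive of premise 7 (O(report_audit_trail -> not issue_warning)) is O(issue_warning -> not report_audit_trail), and O(issue_warning) is already established, so O(not report_audit_trail).
So O(not report_audit_trail) holds, i.e. report_audit_trail is forbidden. None of the other listed options is forbidden under the premises.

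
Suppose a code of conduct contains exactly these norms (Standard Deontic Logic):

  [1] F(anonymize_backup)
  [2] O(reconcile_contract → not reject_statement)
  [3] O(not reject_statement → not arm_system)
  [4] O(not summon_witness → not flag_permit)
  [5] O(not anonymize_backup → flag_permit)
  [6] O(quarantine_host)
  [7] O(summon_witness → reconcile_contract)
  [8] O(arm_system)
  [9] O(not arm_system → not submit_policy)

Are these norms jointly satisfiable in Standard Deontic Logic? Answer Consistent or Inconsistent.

From premise 8 we have O(arm_system).
The contrapositive of premise 3 (O(not reject_statement → not arm_system)) is O(arm_system → reject_statement), and O(arm_system) is already established, so O(reject_statement).
Premise 2, O(reconcile_contract → not reject_statement), contraposes to O(reject_statement → not reconcile_contract); with O(reject_statement) we get O(not reconcile_contract).
Premise 7, O(summon_witness → reconcile_contract), contraposes to O(not reconcile_contract → not summon_witness); with O(not reconcile_contract) we get O(not summon_witness).
From O(not summon_witness) and premise 4, O(not summon_witness → not flag_permit), we obtain O(not flag_permit).
The contrapositive of premise 5 (O(not anonymize_backup → flag_permit)) is O(not flag_permit → anonymize_backup), and O(not flag_permit) is already established, so O(anonymize_backup).
But premise 1, F(anonymize_backup), means O(not anonymize_backup).
We now have both O(anonymize_backup) and O(not anonymize_backup) — anonymize_backup is simultaneously obligatory and forbidden, violating the D-axiom.

Inconsistent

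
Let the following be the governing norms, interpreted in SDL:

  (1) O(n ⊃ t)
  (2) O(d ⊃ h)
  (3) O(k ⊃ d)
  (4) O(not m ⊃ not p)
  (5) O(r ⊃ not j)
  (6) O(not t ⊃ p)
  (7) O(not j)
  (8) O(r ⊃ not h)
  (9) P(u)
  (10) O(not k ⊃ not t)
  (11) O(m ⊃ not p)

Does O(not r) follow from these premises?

Premises 4 and 11 cover both cases: O(not m ⊃ not p) and O(m ⊃ not p). Since not m ∨ m is a tautology, O(not p) follows.
The contrapositive of premise 6 (O(not t ⊃ p)) is O(not p ⊃ t), and O(not p) is already established, so O(t).
Premise 10, O(not k ⊃ not t), contraposes to O(t ⊃ k); with O(t) we get O(k).
From O(k) and premise 3, O(k ⊃ d), we obtain O(d).
Applying K to premise 2 (O(d ⊃ h)) and O(d) yields O(h).
Premise 8, O(r ⊃ not h), contraposes to O(h ⊃ not r); with O(h) we get O(not r).
Premises 1, 5, 7, 9 do not contribute to this derivation.
So O(not r) follows.

Yes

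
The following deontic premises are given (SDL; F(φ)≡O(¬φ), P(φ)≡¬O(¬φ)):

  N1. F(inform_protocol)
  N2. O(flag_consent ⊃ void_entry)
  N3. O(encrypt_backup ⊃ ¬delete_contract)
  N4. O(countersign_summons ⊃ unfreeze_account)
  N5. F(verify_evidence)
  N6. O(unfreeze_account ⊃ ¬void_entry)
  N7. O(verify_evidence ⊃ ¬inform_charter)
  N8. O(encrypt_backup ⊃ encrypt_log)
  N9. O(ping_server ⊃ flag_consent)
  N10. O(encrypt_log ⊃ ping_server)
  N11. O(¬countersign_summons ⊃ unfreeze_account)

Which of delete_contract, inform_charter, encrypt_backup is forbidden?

Premises 11 and 4 cover both cases: O(¬countersign_summons ⊃ unfreeze_account) and O(countersign_summons ⊃ unfreeze_account). Since ¬countersign_summons ∨ countersign_summons is a tautology, O(unfreeze_account) follows.
With premise 6, O(unfreeze_account ⊃ ¬void_entry), the K-axiom yields O(¬void_entry).
Premise 2, O(flag_consent ⊃ void_entry), contraposes to O(¬void_entry ⊃ ¬flag_consent); with O(¬void_entry) we get O(¬flag_consent).
The contrapositive of premise 9 (O(ping_server ⊃ flag_consent)) is O(¬flag_consent ⊃ ¬ping_server), and O(¬flag_consent) is already established, so O(¬ping_server).
Premise 10 is O(encrypt_log ⊃ ping_server); contrapositively O(¬ping_server ⊃ ¬encrypt_log). Since O(¬ping_server) holds, K gives O(¬encrypt_log).
The contrapositive of premise 8 (O(encrypt_backup ⊃ encrypt_log)) is O(¬encrypt_log ⊃ ¬encrypt_backup), and O(¬encrypt_log) is already established, so O(¬encrypt_backup).
So O(¬encrypt_backup) holds, i.e. encrypt_backup is forbidden. None of the other listed options is forbidden under the premises.

encrypt_backup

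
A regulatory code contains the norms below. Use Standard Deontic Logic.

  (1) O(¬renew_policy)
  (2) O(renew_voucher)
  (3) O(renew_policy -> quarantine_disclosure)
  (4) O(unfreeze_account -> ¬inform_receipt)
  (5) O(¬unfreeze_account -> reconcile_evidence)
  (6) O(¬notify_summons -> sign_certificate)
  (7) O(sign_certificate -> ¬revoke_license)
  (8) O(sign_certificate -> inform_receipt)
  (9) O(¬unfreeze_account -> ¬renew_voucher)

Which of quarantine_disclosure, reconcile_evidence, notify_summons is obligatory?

notify_summons

Premise 2 gives O(renew_voucher).
Premise 9, O(¬unfreeze_account -> ¬renew_voucher), contraposes to O(renew_voucher -> unfreeze_account); with O(renew_voucher) we get O(unfreeze_account).
Applying K to premise 4 (O(unfreeze_account -> ¬inform_receipt)) and O(unfreeze_account) yields O(¬inform_receipt).
Premise 8 is O(sign_certificate -> inform_receipt); contrapositively O(¬inform_receipt -> ¬sign_certificate). Since O(¬inform_receipt) holds, K gives O(¬sign_certificate).
The contrapositive of premise 6 (O(¬notify_summons -> sign_certificate)) is O(¬sign_certificate -> notify_summons), and O(¬sign_certificate) is already established, so O(notify_summons).
So O(notify_summons) holds — notify_summons is obligatory. None of the other listed options is made obligatory by any chain of premises.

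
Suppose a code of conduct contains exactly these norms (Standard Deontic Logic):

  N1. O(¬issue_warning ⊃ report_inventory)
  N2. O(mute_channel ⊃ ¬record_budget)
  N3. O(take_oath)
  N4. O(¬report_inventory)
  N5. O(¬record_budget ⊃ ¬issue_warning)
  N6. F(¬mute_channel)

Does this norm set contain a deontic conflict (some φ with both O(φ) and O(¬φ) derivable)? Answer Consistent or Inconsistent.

Premise 4 states O(¬report_inventory) outright.
The contrapositive of premise 1 (O(¬issue_warning ⊃ report_inventory)) is O(¬report_inventory ⊃ issue_warning), and O(¬report_inventory) is already established, so O(issue_warning).
Premise 5 is O(¬record_budget ⊃ ¬issue_warning); contrapositively O(issue_warning ⊃ record_budget). Since O(issue_warning) holds, K gives O(record_budget).
Premise 2 is O(mute_channel ⊃ ¬record_budget); contrapositively O(record_budget ⊃ ¬mute_channel). Since O(record_budget) holds, K gives O(¬mute_channel).
However, F(¬mute_channel) at premise 6 amounts to O(mute_channel).
We now have both O(¬mute_channel) and O(mute_channel) — mute_channel is simultaneously obligatory and forbidden, violating the D-axiom.

Inconsistent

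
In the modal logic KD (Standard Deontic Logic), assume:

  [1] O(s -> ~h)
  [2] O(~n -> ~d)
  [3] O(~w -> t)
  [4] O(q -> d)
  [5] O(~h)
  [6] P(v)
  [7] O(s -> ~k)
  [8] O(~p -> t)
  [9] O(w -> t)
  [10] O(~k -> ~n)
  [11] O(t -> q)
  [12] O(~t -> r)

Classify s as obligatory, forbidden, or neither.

Premises 3 and 9 cover both cases: O(~w -> t) and O(w -> t). Since ~w ∨ w is a tautology, O(t) follows.
With premise 11, O(t -> q), the K-axiom yields O(q).
With premise 4, O(q -> d), the K-axiom yields O(d).
The contrapositive of premise 2 (O(~n -> ~d)) is O(d -> n), and O(d) is already established, so O(n).
Premise 10, O(~k -> ~n), contraposes to O(n -> k); with O(n) we get O(k).
Premise 7, O(s -> ~k), contraposes to O(k -> ~s); with O(k) we get O(~s).
Premises 1, 5, 6, 8, 12 do not contribute to this derivation.
Thus O(~s), which is F(s): s is forbidden.

Forbidden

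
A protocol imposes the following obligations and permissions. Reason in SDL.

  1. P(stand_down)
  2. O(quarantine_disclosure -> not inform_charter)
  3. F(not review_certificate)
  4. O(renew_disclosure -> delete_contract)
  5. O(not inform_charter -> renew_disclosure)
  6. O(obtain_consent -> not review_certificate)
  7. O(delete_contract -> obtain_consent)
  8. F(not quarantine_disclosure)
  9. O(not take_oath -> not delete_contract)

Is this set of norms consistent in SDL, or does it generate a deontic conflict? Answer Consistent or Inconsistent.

Inconsistent

Premise 3, F(not review_certificate), is equivalent to O(review_certificate).
Premise 6, O(obtain_consent -> not review_certificate), contraposes to O(review_certificate -> not obtain_consent); with O(review_certificate) we get O(not obtain_consent).
Premise 7, O(delete_contract -> obtain_consent), contraposes to O(not obtain_consent -> not delete_contract); with O(not obtain_consent) we get O(not delete_contract).
Premise 4, O(renew_disclosure -> delete_contract), contraposes to O(not delete_contract -> not renew_disclosure); with O(not delete_contract) we get O(not renew_disclosure).
The contrapositive of premise 5 (O(not inform_charter -> renew_disclosure)) is O(not renew_disclosure -> inform_charter), and O(not renew_disclosure) is already established, so O(inform_charter).
The contrapositive of premise 2 (O(quarantine_disclosure -> not inform_charter)) is O(inform_charter -> not quarantine_disclosure), and O(inform_charter) is already established, so O(not quarantine_disclosure).
Yet premise 8 is F(not quarantine_disclosure), i.e. O(quarantine_disclosure).
We now have both O(not quarantine_disclosure) and O(quarantine_disclosure) — quarantine_disclosure is simultaneously obligatory and forbidden, violating the D-axiom.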